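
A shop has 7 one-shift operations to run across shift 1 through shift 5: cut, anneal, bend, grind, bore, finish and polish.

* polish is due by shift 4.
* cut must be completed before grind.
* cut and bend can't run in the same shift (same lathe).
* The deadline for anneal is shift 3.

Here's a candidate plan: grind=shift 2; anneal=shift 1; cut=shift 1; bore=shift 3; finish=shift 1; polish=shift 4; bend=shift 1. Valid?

cut and bend can't run in the same shift (same lathe) — violated.
cut must be completed before grind — holds.
The deadline for anneal is shift 3 — holds.
polish is due by shift 4 — holds.

No. cut and bend can't run in the same shift (same lathe) is not satisfied.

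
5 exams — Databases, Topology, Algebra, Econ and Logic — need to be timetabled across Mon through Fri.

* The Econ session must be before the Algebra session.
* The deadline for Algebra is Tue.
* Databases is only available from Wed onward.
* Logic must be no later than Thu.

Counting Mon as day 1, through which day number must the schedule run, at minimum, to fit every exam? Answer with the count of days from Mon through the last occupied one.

The precedence chain requires at least 2 distinct days.
Databases can't be placed before Wed — that is day 3 counting from Mon — so the schedule must run through at least 3 days.
3 works (last occupied day: Wed): for example Databases=Wed; Topology=Mon; Econ=Mon; Logic=Mon; Algebra=Tue.

3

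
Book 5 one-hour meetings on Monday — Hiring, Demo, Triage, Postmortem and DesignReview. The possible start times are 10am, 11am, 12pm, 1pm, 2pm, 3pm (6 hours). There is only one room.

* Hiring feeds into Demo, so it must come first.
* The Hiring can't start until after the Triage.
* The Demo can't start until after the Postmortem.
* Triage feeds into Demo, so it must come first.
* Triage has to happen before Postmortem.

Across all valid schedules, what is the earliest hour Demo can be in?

1pm

Precedence pushes Demo to at least 12pm.
Demo at 1pm is achievable: Postmortem=12pm, DesignReview=2pm, Triage=10am, Demo=1pm, Hiring=11am.
Nothing earlier works — the capacity limit rule out every hour before 1pm.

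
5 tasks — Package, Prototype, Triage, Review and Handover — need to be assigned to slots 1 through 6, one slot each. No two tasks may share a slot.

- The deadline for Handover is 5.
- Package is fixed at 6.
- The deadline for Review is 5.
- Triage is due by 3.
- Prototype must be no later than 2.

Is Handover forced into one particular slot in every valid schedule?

Handover can be 1 (e.g. Handover -> 1, Package -> 6, Prototype -> 2, Review -> 4, Triage -> 3) or 2 (e.g. Handover=2, Triage=3, Package=6, Review=4, Prototype=1).

No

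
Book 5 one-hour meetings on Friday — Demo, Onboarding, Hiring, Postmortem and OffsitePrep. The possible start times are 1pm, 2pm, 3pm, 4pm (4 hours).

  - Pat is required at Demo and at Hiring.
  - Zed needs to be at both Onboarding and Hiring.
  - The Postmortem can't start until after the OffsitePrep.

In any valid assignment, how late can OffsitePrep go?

3pm

Downstream work caps OffsitePrep at 3pm.
OffsitePrep at 3pm is achievable: Hiring in 2pm; OffsitePrep in 3pm; Demo in 1pm; Onboarding in 1pm; Postmortem in 4pm.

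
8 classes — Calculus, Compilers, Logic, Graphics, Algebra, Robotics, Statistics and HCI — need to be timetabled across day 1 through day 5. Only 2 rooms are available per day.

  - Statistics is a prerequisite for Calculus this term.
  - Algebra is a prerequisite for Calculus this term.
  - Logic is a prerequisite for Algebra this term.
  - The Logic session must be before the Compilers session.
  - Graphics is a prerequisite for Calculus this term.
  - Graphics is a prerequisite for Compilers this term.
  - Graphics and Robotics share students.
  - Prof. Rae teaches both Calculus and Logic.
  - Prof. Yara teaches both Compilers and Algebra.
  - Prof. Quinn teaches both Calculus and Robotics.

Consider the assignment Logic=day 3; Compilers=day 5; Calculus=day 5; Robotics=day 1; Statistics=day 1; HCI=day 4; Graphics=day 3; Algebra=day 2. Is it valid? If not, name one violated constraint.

Invalid. Logic is a prerequisite for Algebra this term.

Logic is a prerequisite for Algebra this term — violated.
Prof. Quinn teaches both Calculus and Robotics — holds.
Algebra is a prerequisite for Calculus this term — holds.
Graphics is a prerequisite for Compilers this term — holds.
Statistics is a prerequisite for Calculus this term — holds.
Prof. Rae teaches both Calculus and Logic — holds.
Only 2 rooms are available per day — holds.
The Logic session must be before the Compilers session — holds.
Graphics and Robotics share students — holds.
Prof. Yara teaches both Compilers and Algebra — holds.
Graphics is a prerequisite for Calculus this term — holds.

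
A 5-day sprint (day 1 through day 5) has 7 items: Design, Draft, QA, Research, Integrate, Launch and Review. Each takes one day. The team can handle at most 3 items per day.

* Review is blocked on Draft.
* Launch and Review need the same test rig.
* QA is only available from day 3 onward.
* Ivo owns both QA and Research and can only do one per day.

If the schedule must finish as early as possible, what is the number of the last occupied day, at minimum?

3

The precedence chain requires at least 2 distinct days.
With at most 3 per day and 7 work items, at least 3 days are needed.
QA can't be placed before day 3, so the schedule must run through at least day 3.
3 works (last occupied day: day 3): for example QA -> day 3, Draft -> day 1, Review -> day 2, Design -> day 1, Integrate -> day 2, Research -> day 1, Launch -> day 3.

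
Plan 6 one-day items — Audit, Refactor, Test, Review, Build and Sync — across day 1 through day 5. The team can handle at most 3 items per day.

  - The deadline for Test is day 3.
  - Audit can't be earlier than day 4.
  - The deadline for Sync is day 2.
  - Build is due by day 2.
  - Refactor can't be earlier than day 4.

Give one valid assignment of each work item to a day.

Review=day 2, Build=day 1, Audit=day 4, Refactor=day 4, Test=day 1, Sync=day 1

Checking: Refactor=day 4 in [day 4,day 5]; Test=day 1 in [day 1,day 3]; Build=day 1 in [day 1,day 2]; Audit=day 4 in [day 4,day 5]; Sync=day 1 in [day 1,day 2]; max 3 per day (cap 3).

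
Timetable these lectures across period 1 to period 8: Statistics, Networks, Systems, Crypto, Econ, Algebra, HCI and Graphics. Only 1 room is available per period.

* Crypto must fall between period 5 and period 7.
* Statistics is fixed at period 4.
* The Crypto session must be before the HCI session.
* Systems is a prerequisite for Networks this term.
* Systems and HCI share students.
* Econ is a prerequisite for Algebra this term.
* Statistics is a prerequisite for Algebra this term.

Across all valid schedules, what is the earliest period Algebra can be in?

Precedence pushes Algebra to at least period 5.
Algebra at period 5 is achievable: Econ in period 3, Crypto in period 6, Systems in period 1, Graphics in period 8, HCI in period 7, Algebra in period 5, Networks in period 2, Statistics in period 4.

period 5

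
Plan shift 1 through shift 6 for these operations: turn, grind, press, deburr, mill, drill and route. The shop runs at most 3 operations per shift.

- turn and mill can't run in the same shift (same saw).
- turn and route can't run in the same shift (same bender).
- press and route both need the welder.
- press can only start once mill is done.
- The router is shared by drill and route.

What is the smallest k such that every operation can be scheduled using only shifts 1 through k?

The precedence chain requires at least 2 distinct shifts.
With at most 3 per shift and 7 operations, at least 3 shifts are needed.
3 works (last occupied shift: shift 3): for example mill in shift 1; turn in shift 2; press in shift 2; route in shift 3; grind in shift 1; drill in shift 2; deburr in shift 1.

3 shifts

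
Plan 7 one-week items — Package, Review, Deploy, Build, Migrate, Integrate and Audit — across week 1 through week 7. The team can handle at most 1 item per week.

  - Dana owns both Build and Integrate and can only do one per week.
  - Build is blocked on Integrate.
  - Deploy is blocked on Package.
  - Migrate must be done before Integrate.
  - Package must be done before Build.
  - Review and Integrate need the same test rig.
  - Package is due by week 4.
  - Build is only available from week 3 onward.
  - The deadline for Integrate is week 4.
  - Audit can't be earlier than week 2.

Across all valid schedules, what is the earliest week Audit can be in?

Audit is available from week 2.
Audit at week 2 is achievable: Migrate=week 3, Deploy=week 6, Integrate=week 4, Build=week 5, Package=week 1, Review=week 7, Audit=week 2.

week 2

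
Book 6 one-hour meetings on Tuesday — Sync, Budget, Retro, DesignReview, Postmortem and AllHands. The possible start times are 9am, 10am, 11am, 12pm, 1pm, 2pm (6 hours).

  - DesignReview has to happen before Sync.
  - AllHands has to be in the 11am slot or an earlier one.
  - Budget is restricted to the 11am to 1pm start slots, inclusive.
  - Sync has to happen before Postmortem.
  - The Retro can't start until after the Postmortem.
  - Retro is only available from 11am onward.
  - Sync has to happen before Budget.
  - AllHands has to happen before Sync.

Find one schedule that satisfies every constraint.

Postmortem=11am, Retro=12pm, AllHands=9am, Sync=10am, DesignReview=9am, Budget=11am

Checking: Postmortem(11am) before Retro(12pm); AllHands(9am) before Sync(10am); DesignReview(9am) before Sync(10am); Sync(10am) before Postmortem(11am); Sync(10am) before Budget(11am); Retro=12pm in [11am,2pm]; Budget=11am in [11am,1pm]; AllHands=9am in [9am,11am].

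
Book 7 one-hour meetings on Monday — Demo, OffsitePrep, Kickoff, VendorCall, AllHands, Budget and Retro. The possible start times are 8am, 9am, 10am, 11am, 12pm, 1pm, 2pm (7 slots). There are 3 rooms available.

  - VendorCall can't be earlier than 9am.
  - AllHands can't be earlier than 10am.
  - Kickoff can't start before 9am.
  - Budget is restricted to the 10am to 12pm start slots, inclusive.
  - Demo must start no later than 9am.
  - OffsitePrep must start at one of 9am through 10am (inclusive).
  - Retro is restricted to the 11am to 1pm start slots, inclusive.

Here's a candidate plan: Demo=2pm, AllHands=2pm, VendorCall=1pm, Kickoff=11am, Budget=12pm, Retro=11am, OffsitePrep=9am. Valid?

No. Demo must start no later than 9am is not satisfied.

OffsitePrep must start at one of 9am through 10am (inclusive) — holds.
VendorCall can't be earlier than 9am — holds.
AllHands can't be earlier than 10am — holds.
There are 3 rooms available — holds.
Kickoff can't start before 9am — holds.
Retro is restricted to the 11am to 1pm start slots, inclusive — holds.
Demo must start no later than 9am — violated.
Budget is restricted to the 10am to 12pm start slots, inclusive — holds.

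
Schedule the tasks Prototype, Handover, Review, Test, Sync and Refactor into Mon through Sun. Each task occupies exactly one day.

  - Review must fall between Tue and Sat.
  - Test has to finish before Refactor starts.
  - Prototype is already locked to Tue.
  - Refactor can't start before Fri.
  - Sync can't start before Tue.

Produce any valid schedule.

Prototype -> Tue, Handover -> Mon, Test -> Mon, Review -> Tue, Sync -> Tue, Refactor -> Fri

Checking: Test(Mon) before Refactor(Fri); Refactor=Fri in [Fri,Sun]; Sync=Tue in [Tue,Sun]; Review=Tue in [Tue,Sat]; Prototype=Tue in [Tue,Tue].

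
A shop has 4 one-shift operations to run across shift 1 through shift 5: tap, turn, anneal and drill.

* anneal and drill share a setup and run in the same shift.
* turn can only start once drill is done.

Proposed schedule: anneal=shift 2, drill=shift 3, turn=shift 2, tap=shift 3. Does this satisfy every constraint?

turn can only start once drill is done — violated.
anneal and drill share a setup and run in the same shift — violated.

Invalid. turn can only start once drill is done.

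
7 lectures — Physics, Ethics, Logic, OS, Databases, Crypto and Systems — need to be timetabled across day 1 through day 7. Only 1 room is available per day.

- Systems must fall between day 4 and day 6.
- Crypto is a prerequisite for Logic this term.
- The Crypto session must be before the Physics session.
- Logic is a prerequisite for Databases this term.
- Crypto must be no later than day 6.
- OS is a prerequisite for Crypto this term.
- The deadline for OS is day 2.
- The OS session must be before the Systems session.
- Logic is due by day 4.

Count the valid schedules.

34

Splitting on Physics: it can be day 3 (4), day 4 (4), day 5 (7), day 6 (7), day 7 (12). Listing each branch's schedules as (Ethics, Logic, OS, Databases, Crypto, Systems) by day number:
Physics=day 3: (5,4,1,7,2,6) (6,4,1,7,2,5) (7,4,1,5,2,6) (7,4,1,6,2,5) — 4.
Physics=day 4: (5,3,1,7,2,6) (6,3,1,7,2,5) (7,3,1,5,2,6) (7,3,1,6,2,5) — 4.
Physics=day 5: (1,4,2,7,3,6) (2,4,1,7,3,6) (3,4,1,7,2,6) (4,3,1,7,2,6) (6,3,1,7,2,4) (7,3,1,4,2,6) (7,3,1,6,2,4) — 7.
Physics=day 6: (1,4,2,7,3,5) (2,4,1,7,3,5) (3,4,1,7,2,5) (4,3,1,7,2,5) (5,3,1,7,2,4) (7,3,1,4,2,5) (7,3,1,5,2,4) — 7.
Physics=day 7: (1,4,2,5,3,6) (1,4,2,6,3,5) (2,4,1,5,3,6) (2,4,1,6,3,5) (3,4,1,5,2,6) (3,4,1,6,2,5) (4,3,1,5,2,6) (4,3,1,6,2,5) (5,3,1,4,2,6) (5,3,1,6,2,4) (6,3,1,4,2,5) (6,3,1,5,2,4) — 12.
Summing: 4 + 4 + 7 + 7 + 12 = 34.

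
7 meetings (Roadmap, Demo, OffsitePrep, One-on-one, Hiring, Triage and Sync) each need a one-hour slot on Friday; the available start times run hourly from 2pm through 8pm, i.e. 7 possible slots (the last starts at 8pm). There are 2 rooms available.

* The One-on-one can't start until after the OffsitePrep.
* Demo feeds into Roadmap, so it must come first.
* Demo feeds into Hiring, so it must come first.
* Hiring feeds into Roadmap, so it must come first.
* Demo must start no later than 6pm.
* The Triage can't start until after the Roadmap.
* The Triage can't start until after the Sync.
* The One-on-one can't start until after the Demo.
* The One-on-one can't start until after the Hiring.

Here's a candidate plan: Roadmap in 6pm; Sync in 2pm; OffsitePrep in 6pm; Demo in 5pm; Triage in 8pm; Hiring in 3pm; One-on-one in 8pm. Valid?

No — it violates: Demo feeds into Hiring, so it must come first

The One-on-one can't start until after the Hiring — holds.
There are 2 rooms available — holds.
Demo feeds into Roadmap, so it must come first — holds.
The Triage can't start until after the Roadmap — holds.
Hiring feeds into Roadmap, so it must come first — holds.
The One-on-one can't start until after the OffsitePrep — holds.
The Triage can't start until after the Sync — holds.
The One-on-one can't start until after the Demo — holds.
Demo feeds into Hiring, so it must come first — violated.
Demo must start no later than 6pm — holds.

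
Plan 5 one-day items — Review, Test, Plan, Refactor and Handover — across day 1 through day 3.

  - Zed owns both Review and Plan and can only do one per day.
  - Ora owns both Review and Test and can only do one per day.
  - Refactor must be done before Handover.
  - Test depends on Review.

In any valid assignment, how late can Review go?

day 2

Downstream work caps Review at day 2.
Review at day 2 is achievable: Test in day 3; Handover in day 2; Plan in day 1; Refactor in day 1; Review in day 2.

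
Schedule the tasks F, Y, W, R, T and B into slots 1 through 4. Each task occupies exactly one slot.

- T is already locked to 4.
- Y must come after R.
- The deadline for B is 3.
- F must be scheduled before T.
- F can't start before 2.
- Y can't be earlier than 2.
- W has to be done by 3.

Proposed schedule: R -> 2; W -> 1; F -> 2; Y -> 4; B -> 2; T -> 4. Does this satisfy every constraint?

Yes

Y can't be earlier than 2 — holds.
T is already locked to 4 — holds.
W has to be done by 3 — holds.
Y must come after R — holds.
The deadline for B is 3 — holds.
F must be scheduled before T — holds.
F can't start before 2 — holds.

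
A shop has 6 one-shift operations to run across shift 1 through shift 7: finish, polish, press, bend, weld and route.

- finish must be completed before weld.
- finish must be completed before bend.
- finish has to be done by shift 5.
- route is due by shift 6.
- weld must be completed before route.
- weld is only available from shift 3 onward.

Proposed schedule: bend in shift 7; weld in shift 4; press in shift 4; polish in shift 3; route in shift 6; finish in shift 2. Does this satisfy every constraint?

finish must be completed before bend — holds.
finish has to be done by shift 5 — holds.
weld must be completed before route — holds.
route is due by shift 6 — holds.
finish must be completed before weld — holds.
weld is only available from shift 3 onward — holds.

Yes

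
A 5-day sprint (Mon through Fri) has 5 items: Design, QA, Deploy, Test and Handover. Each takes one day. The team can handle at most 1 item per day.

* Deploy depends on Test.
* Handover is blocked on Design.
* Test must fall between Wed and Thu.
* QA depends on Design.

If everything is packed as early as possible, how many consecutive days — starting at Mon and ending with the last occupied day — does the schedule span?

The precedence chain requires at least 2 distinct days.
With at most 1 per day and 5 work items, at least 5 days are needed.
Propagating the time windows through the other constraints, Deploy can't land before Thu — that is day 4 counting from Mon — so the schedule must run through at least 4 days.
5 works (last occupied day: Fri): for example QA -> Tue, Design -> Mon, Deploy -> Thu, Handover -> Fri, Test -> Wed.

5 days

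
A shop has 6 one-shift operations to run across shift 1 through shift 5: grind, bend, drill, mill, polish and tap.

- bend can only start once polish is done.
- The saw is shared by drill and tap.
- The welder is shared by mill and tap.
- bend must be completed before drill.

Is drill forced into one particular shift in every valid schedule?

drill can be shift 3 (e.g. bend in shift 2, mill in shift 1, polish in shift 1, grind in shift 1, drill in shift 3, tap in shift 2) or shift 4 (e.g. polish=shift 1, drill=shift 4, grind=shift 1, tap=shift 2, mill=shift 1, bend=shift 2).

No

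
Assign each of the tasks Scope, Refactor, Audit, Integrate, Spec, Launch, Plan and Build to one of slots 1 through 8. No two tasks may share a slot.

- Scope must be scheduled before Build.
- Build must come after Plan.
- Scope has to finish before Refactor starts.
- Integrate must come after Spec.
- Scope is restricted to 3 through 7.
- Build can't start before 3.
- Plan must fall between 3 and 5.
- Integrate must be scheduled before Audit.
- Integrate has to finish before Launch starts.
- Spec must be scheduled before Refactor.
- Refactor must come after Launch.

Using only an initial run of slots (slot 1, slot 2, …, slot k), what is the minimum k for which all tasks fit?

The precedence chain requires at least 4 distinct slots.
With at most 1 per slot and 8 tasks, at least 8 slots are needed.
8 works (last occupied slot: 8): for example Scope=4, Audit=8, Spec=1, Plan=3, Integrate=2, Refactor=7, Build=5, Launch=6.

8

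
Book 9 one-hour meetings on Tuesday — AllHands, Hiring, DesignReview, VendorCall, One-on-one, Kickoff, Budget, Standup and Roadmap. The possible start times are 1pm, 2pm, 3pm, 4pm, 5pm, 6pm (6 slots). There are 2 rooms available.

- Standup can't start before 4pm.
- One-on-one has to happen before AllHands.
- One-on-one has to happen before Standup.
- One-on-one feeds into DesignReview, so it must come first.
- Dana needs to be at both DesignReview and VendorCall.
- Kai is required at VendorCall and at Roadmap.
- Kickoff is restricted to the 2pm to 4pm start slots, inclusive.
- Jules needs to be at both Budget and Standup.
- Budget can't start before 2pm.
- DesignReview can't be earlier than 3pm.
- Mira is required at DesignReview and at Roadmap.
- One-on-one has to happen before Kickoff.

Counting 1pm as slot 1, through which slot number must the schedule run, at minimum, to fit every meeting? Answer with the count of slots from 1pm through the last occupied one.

5

The precedence chain requires at least 2 distinct slots.
With at most 2 per slot and 9 meetings, at least 5 slots are needed.
Standup can't be placed before 4pm — that is slot 4 counting from 1pm — so the schedule must run through at least 4 slots.
5 works (last occupied slot: 5pm): for example DesignReview -> 3pm; Hiring -> 1pm; VendorCall -> 4pm; One-on-one -> 1pm; Standup -> 4pm; Budget -> 2pm; Kickoff -> 2pm; Roadmap -> 5pm; AllHands -> 3pm.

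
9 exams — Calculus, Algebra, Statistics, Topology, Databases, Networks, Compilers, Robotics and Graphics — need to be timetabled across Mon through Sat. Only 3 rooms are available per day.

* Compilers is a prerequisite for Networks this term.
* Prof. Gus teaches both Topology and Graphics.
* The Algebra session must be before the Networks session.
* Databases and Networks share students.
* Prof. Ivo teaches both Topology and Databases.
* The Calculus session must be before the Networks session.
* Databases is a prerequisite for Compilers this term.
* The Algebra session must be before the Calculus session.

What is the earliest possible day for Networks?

Wed

Precedence pushes Networks to at least Wed.
Networks at Wed is achievable: Statistics in Mon; Databases in Mon; Graphics in Wed; Calculus in Tue; Compilers in Tue; Topology in Tue; Algebra in Mon; Networks in Wed; Robotics in Wed.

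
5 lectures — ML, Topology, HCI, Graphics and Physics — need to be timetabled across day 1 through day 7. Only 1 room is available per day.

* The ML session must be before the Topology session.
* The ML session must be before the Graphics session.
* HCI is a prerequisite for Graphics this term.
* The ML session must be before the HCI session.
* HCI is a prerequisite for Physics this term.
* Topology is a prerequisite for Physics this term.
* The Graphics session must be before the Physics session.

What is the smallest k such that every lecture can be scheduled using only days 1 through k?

The precedence chain requires at least 4 distinct days.
With at most 1 per day and 5 lectures, at least 5 days are needed.
5 works (last occupied day: day 5): for example Graphics -> day 3; Physics -> day 5; HCI -> day 2; Topology -> day 4; ML -> day 1.

5 days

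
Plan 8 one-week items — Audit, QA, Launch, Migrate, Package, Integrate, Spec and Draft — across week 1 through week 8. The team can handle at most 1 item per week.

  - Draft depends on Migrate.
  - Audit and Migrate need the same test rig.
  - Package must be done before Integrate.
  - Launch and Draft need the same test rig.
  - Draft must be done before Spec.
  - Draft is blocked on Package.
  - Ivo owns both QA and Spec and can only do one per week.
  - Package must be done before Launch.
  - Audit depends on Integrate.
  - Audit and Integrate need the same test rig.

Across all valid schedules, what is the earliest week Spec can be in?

Precedence pushes Spec to at least week 3.
Spec at week 4 is achievable: Migrate -> week 2; Integrate -> week 5; Draft -> week 3; Launch -> week 7; Package -> week 1; Audit -> week 6; QA -> week 8; Spec -> week 4.
Nothing earlier works — the conflict and capacity constraints rule out every week before week 4.

week 4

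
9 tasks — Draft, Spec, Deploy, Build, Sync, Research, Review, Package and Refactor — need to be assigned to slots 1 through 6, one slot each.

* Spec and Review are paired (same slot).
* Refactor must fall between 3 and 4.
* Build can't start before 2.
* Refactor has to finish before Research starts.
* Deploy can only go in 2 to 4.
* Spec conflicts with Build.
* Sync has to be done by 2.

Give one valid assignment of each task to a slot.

Review -> 1; Sync -> 1; Build -> 2; Draft -> 1; Package -> 1; Spec -> 1; Research -> 4; Refactor -> 3; Deploy -> 2

Checking: Refactor(3) before Research(4); Spec(1) != Build(2); Spec = Review = 1; Sync=1 in [1,2]; Build=2 in [2,6]; Deploy=2 in [2,4]; Refactor=3 in [3,4].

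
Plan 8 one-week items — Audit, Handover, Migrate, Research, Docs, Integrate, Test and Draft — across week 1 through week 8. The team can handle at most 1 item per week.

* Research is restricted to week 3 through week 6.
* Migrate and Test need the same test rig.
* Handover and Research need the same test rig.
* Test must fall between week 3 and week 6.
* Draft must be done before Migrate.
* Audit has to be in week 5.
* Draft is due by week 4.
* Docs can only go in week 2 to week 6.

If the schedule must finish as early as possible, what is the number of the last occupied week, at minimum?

week 8

The precedence chain requires at least 2 distinct weeks.
With at most 1 per week and 8 work items, at least 8 weeks are needed.
Audit can't be placed before week 5, so the schedule must run through at least week 5.
8 works (last occupied week: week 8): for example Docs=week 2, Draft=week 1, Audit=week 5, Handover=week 7, Migrate=week 6, Test=week 4, Integrate=week 8, Research=week 3.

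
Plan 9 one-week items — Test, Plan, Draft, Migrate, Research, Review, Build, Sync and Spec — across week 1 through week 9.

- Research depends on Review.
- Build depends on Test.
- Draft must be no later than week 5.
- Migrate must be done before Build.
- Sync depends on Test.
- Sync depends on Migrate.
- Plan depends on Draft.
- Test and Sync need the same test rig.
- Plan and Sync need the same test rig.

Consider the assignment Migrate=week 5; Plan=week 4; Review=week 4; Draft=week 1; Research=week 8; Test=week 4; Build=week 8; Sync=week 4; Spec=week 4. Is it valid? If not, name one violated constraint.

Draft must be no later than week 5 — holds.
Research depends on Review — holds.
Migrate must be done before Build — holds.
Plan depends on Draft — holds.
Build depends on Test — holds.
Test and Sync need the same test rig — violated.
Plan and Sync need the same test rig — violated.
Sync depends on Test — violated.
Sync depends on Migrate — violated.

Invalid. Test and Sync need the same test rig.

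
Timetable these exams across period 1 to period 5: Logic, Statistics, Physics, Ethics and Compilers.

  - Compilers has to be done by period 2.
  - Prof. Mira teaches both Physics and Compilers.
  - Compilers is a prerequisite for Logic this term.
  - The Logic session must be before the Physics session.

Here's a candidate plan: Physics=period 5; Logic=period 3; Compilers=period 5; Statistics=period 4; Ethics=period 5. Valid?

Prof. Mira teaches both Physics and Compilers — violated.
Compilers has to be done by period 2 — violated.
The Logic session must be before the Physics session — holds.
Compilers is a prerequisite for Logic this term — violated.

Invalid. Prof. Mira teaches both Physics and Compilers.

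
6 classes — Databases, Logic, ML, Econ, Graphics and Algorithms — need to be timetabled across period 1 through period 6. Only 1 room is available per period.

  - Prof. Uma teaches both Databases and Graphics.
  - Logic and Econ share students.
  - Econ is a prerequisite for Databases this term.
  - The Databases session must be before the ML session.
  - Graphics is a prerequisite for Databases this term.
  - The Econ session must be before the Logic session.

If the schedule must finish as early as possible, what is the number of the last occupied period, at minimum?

period 6

The precedence chain requires at least 3 distinct periods.
With at most 1 per period and 6 classes, at least 6 periods are needed.
6 works (last occupied period: period 6): for example Databases -> period 3; Logic -> period 4; Graphics -> period 2; Algorithms -> period 6; Econ -> period 1; ML -> period 5.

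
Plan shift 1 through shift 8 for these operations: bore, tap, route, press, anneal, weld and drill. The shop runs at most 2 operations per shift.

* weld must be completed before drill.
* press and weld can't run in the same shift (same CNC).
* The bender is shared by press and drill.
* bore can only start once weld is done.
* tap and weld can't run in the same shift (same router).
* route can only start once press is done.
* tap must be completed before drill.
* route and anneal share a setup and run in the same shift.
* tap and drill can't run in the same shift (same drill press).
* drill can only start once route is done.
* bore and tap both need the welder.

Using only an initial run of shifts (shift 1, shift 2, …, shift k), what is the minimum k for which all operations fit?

4

The precedence chain requires at least 3 distinct shifts.
With at most 2 per shift and 7 operations, at least 4 shifts are needed.
4 works (last occupied shift: shift 4): for example drill in shift 4; bore in shift 4; route in shift 2; tap in shift 1; weld in shift 3; press in shift 1; anneal in shift 2.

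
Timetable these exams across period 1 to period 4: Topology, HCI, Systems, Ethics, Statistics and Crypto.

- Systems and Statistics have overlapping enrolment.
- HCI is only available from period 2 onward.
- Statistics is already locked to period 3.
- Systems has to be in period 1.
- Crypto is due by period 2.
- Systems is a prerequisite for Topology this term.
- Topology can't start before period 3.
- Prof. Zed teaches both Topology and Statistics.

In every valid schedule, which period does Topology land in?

period 4

Topology's window is period 3–period 4.
Statistics is fixed at period 3, and Topology can't share a period with Statistics.
So Topology must be period 4.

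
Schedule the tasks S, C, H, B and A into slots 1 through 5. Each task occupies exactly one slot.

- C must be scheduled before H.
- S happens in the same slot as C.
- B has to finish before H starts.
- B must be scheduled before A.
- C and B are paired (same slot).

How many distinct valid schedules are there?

30

Splitting on S: it can be 1 (16), 2 (9), 3 (4), 4 (1). Listing each branch's schedules as (C, H, B, A):
S=1: (1,2,1,2) (1,2,1,3) (1,2,1,4) (1,2,1,5) (1,3,1,2) (1,3,1,3) (1,3,1,4) (1,3,1,5) (1,4,1,2) (1,4,1,3) (1,4,1,4) (1,4,1,5) (1,5,1,2) (1,5,1,3) (1,5,1,4) (1,5,1,5) — 16.
S=2: (2,3,2,3) (2,3,2,4) (2,3,2,5) (2,4,2,3) (2,4,2,4) (2,4,2,5) (2,5,2,3) (2,5,2,4) (2,5,2,5) — 9.
S=3: (3,4,3,4) (3,4,3,5) (3,5,3,4) (3,5,3,5) — 4.
S=4: (4,5,4,5) — 1.
Summing: 16 + 9 + 4 + 1 = 30.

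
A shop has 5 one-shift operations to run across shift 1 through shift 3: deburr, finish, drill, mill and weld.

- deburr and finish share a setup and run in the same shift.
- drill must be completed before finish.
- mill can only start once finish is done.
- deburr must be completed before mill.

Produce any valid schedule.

mill in shift 3; finish in shift 2; weld in shift 1; deburr in shift 2; drill in shift 1

Checking: finish(shift 2) before mill(shift 3); deburr(shift 2) before mill(shift 3); drill(shift 1) before finish(shift 2); deburr = finish = shift 2.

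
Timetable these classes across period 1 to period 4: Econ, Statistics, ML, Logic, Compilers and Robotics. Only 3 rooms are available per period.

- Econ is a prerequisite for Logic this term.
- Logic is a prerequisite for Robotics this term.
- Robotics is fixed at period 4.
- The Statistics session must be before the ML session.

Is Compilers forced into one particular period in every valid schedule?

Compilers can be period 1 (e.g. Logic -> period 2; Statistics -> period 1; Econ -> period 1; Compilers -> period 1; ML -> period 2; Robotics -> period 4) or period 2 (e.g. Econ -> period 1, ML -> period 2, Robotics -> period 4, Logic -> period 2, Compilers -> period 2, Statistics -> period 1).

No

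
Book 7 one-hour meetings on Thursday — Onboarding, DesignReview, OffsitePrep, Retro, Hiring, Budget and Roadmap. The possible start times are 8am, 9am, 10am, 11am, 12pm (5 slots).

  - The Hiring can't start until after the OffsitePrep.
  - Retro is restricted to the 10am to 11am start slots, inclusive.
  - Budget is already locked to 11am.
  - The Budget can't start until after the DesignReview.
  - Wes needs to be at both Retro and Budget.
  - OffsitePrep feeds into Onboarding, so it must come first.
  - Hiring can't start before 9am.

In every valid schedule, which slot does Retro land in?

Retro's window is 10am–11am.
Budget is fixed at 11am, and Retro can't share a slot with Budget.
So Retro must be 10am.

10am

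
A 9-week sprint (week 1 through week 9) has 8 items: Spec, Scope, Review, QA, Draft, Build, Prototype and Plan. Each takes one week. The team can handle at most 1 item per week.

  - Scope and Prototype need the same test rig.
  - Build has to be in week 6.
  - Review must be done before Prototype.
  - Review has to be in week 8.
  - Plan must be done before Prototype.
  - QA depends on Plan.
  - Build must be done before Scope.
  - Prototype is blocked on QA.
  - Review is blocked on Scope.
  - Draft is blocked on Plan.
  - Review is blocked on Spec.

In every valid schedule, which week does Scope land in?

Build is fixed at week 6 and must come before Scope, so Scope is at least week 7.
Review is fixed at week 8 and must come after Scope, so Scope is at most week 7.
So Scope must be week 7.

week 7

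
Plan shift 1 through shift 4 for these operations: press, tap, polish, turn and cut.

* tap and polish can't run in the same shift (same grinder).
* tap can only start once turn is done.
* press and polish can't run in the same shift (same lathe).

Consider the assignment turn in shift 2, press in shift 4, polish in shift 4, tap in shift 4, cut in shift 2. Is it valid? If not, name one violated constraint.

Invalid. press and polish can't run in the same shift (same lathe).

tap can only start once turn is done — holds.
tap and polish can't run in the same shift (same grinder) — violated.
press and polish can't run in the same shift (same lathe) — violated.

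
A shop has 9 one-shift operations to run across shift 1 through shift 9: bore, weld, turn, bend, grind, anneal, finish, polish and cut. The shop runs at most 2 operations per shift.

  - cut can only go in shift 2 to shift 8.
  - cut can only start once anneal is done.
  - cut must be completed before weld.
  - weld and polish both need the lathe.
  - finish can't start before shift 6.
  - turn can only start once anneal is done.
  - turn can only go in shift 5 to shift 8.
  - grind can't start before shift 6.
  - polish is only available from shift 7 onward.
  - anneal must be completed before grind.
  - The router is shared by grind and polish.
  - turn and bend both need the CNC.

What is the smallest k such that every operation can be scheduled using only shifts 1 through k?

7 shifts

The precedence chain requires at least 3 distinct shifts.
With at most 2 per shift and 9 operations, at least 5 shifts are needed.
polish can't be placed before shift 7, so the schedule must run through at least shift 7.
7 works (last occupied shift: shift 7): for example bore in shift 1, weld in shift 3, bend in shift 2, polish in shift 7, grind in shift 6, turn in shift 5, cut in shift 2, anneal in shift 1, finish in shift 6.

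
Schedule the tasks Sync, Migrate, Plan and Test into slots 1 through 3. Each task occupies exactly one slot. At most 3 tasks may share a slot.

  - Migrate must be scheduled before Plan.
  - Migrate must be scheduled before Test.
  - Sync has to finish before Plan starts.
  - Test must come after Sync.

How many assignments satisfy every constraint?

Splitting on Sync: it can be 1 (5), 2 (2). Listing each branch's schedules as (Migrate, Plan, Test):
Sync=1: (1,2,2) (1,2,3) (1,3,2) (1,3,3) (2,3,3) — 5.
Sync=2: (1,3,3) (2,3,3) — 2.
Summing: 5 + 2 = 7.

7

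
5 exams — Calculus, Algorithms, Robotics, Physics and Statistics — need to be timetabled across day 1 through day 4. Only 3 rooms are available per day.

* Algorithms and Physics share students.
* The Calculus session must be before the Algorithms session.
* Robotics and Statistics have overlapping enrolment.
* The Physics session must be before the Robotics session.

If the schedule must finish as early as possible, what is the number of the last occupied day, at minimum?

2

The precedence chain requires at least 2 distinct days.
With at most 3 per day and 5 exams, at least 2 days are needed.
2 works (last occupied day: day 2): for example Physics=day 1, Algorithms=day 2, Calculus=day 1, Statistics=day 1, Robotics=day 2.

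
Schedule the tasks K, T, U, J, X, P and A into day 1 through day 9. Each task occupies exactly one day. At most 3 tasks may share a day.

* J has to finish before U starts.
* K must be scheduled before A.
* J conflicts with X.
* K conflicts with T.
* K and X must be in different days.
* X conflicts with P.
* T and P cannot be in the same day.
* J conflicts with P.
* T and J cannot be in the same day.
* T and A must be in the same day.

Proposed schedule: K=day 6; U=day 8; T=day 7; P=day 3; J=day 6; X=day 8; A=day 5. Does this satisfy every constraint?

J conflicts with P — holds.
T and J cannot be in the same day — holds.
T and P cannot be in the same day — holds.
At most 3 tasks may share a day — holds.
J has to finish before U starts — holds.
X conflicts with P — holds.
K conflicts with T — holds.
J conflicts with X — holds.
K and X must be in different days — holds.
K must be scheduled before A — violated.
T and A must be in the same day — violated.

Invalid. T and A must be in the same day.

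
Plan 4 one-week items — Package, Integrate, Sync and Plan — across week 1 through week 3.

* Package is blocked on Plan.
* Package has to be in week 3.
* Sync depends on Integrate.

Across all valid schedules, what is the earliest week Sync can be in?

week 2

Precedence pushes Sync to at least week 2.
Sync at week 2 is achievable: Sync in week 2, Integrate in week 1, Plan in week 1, Package in week 3.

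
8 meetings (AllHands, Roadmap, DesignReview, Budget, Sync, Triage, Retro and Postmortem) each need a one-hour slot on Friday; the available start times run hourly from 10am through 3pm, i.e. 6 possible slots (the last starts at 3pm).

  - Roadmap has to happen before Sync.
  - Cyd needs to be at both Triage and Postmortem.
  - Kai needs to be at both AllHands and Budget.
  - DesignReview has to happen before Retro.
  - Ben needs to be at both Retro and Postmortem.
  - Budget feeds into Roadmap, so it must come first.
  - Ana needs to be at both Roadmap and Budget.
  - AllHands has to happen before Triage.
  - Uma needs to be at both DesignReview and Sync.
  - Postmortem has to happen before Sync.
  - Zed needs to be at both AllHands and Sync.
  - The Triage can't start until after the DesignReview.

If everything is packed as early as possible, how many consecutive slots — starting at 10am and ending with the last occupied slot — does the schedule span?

3 slots

The precedence chain requires at least 3 distinct slots.
3 works (last occupied slot: 12pm): for example Triage=12pm, Retro=11am, Postmortem=10am, DesignReview=10am, Roadmap=11am, AllHands=11am, Sync=12pm, Budget=10am.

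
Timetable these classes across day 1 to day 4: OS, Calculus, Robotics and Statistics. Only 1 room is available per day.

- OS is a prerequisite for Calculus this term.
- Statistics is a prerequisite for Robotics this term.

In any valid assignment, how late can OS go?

day 3

Downstream work caps OS at day 3.
OS at day 3 is achievable: Statistics in day 1, OS in day 3, Robotics in day 2, Calculus in day 4.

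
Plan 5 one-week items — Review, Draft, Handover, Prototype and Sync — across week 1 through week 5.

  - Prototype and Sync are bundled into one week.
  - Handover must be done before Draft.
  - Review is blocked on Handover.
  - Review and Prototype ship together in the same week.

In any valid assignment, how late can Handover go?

Downstream work caps Handover at week 4.
Handover at week 4 is achievable: Prototype in week 5, Sync in week 5, Review in week 5, Draft in week 5, Handover in week 4.

week 4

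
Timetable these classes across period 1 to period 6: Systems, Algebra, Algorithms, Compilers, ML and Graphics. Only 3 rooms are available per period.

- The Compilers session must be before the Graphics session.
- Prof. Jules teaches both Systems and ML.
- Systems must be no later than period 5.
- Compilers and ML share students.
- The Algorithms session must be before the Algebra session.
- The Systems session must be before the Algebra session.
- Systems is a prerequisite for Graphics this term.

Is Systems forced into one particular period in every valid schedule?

Systems can be period 1 (e.g. Compilers in period 1; Algorithms in period 1; ML in period 2; Algebra in period 2; Graphics in period 2; Systems in period 1) or period 2 (e.g. Algebra -> period 3, ML -> period 3, Systems -> period 2, Graphics -> period 3, Algorithms -> period 1, Compilers -> period 1).

No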